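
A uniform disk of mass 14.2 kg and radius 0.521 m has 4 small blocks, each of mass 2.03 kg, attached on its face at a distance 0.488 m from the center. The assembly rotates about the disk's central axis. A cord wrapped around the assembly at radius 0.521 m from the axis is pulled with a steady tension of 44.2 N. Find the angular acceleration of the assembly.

α ≈ 5.96 rad/s²

I_disk = ½MR² = ½(14.2)(0.521)² = 1.927 kg·m².
I_blocks = 4·m·r² = 4(2.03)(0.488)² = 1.934 kg·m².
Total I = 3.861 kg·m².
τ = F r = (44.2)(0.521) = 23.03 N·m.
α = τ/I = 23.03/3.861 = 5.964 rad/s².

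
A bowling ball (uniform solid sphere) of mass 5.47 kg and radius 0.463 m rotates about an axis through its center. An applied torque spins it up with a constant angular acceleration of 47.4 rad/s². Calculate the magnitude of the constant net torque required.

τ ≈ 22.2 N·m

I = (2/5)MR² = (2/5)(5.47)(0.463)² = 0.4690 kg·m².
τ = Iα = (0.4690)(47.40) = 22.23 N·m.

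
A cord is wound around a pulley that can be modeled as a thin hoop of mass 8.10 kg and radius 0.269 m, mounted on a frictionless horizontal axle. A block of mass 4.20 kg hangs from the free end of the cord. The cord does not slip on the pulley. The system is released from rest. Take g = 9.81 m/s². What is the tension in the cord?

T ≈ 27.1 N

I = MR² = (8.10)(0.269)² = 0.5861 kg·m².
Block: mg − T = ma. Pulley: TR = Iα. No-slip: a = αR, so T = (I/R²)a = 8.100·a.
Then mg = (m + 8.100)a, so a = (4.20)(9.81)/(4.20 + 8.100) = 3.350 m/s².
T = 8.100·a = 27.13 N.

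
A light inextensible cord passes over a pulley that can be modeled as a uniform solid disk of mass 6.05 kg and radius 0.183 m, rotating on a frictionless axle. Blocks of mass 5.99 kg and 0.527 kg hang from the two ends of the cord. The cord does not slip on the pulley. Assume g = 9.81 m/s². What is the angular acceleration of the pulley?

α ≈ 30.7 rad/s²

I = ½MR² = (1/2)(6.05)(0.183)² = 0.1013 kg·m².
Heavier block: m₁g − T₁ = m₁a. Lighter block: T₂ − m₂g = m₂a.
Pulley: (T₁ − T₂)R = Iα = I(a/R), so T₁ − T₂ = (I/R²)a = (1/2)M_p a = 3.025·a.
Adding the three: (m₁ − m₂)g = (m₁ + m₂ + 3.025)a, so a = (5.99 − 0.527)(9.81)/(5.99 + 0.527 + 3.025) = 5.616 m/s².
α = a/R = 5.616/0.183 = 30.69 rad/s².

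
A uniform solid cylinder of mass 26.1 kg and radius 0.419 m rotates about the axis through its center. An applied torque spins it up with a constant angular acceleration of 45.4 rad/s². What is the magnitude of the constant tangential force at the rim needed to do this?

I = ½MR² = (1/2)(26.1)(0.419)² = 2.291 kg·m².
The required torque is τ = Iα = (2.291)(45.40) = 104.0 N·m.
A tangential force at the rim gives τ = FR, so F = τ/R = 104.0/0.419 = 248.2 N.

F ≈ 248 N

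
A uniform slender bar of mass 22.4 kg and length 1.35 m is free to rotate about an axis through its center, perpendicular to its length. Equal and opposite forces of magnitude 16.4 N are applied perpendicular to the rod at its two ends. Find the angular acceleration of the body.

I = (1/12)ML² = (1/12)(22.4)(1.35)² = 3.402 kg·m².
The couple gives τ = F·(L/2) + F·(L/2) = F L = (16.4)(1.35) = 22.14 N·m.
From τ = Iα: α = 22.14/3.402 = 6.508 rad/s².

α ≈ 6.51 rad/s²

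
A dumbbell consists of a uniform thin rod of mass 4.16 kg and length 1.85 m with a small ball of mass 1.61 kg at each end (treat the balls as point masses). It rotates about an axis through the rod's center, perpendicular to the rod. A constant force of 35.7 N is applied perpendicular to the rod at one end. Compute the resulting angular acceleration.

α ≈ 8.38 rad/s²

I_rod = (1/12)ML² = (1/12)(4.16)(1.85)² = 1.186 kg·m².
I_balls = 2·m·(L/2)² = 2(1.61)(0.9250)² = 2.755 kg·m².
Total I = 3.942 kg·m².
τ = F·(L/2) = (35.7)(0.925) = 33.02 N·m.
α = τ/I = 33.02/3.942 = 8.378 rad/s².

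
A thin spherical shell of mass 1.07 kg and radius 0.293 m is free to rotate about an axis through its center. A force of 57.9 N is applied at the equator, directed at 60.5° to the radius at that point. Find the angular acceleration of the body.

I = (2/3)MR² = (2/3)(1.07)(0.293)² = 0.06124 kg·m².
Only the tangential component produces torque: τ = F R sinθ = (57.9)(0.293) sin 60.5° = 14.77 N·m.
Newton's second law for rotation, τ = Iα, gives α = τ/I = 14.77/0.06124 = 241.1 rad/s².

α ≈ 241 rad/s²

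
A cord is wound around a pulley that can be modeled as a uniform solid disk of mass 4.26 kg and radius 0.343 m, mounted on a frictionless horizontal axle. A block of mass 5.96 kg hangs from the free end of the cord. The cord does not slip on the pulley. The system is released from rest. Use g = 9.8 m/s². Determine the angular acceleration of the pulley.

I = ½MR² = (1/2)(4.26)(0.343)² = 0.2506 kg·m².
Block: mg − T = ma. Pulley: TR = Iα. No-slip: a = αR, so T = (I/R²)a = 2.130·a.
Then mg = (m + 2.130)a, so a = (5.96)(9.8)/(5.96 + 2.130) = 7.220 m/s².
α = a/R = 7.220/0.343 = 21.05 rad/s².

α ≈ 21.0 rad/s²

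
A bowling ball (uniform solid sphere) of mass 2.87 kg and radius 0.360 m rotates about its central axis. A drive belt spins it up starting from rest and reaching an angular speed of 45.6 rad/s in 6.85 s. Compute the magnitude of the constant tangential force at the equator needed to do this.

F ≈ 2.75 N

I = (2/5)MR² = (2/5)(2.87)(0.360)² = 0.1488 kg·m².
α = Δω/Δt = (45.6 − 0)/6.85 = 6.657 rad/s².
The required torque is τ = Iα = (0.1488)(6.657) = 0.9904 N·m.
A tangential force at the equator gives τ = FR, so F = τ/R = 0.9904/0.360 = 2.751 N.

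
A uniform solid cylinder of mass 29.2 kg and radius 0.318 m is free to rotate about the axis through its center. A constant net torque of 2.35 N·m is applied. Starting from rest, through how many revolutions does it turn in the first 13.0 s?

I = ½MR² = (1/2)(29.2)(0.318)² = 1.476 kg·m².
α = τ/I = 2.35/1.476 = 1.592 rad/s².
θ = ½αt² = ½(1.592)(13.0)² = 134.5 rad.
Revolutions = θ/(2π) = 21.41.

≈ 21.4 revolutions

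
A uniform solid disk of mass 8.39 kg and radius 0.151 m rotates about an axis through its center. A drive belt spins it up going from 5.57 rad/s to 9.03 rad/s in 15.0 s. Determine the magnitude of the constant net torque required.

τ ≈ 0.0221 N·m

I = ½MR² = (1/2)(8.39)(0.151)² = 0.09565 kg·m².
α = Δω/Δt = (9.03 − 5.57)/15.0 = 0.2307 rad/s².
τ = Iα = (0.09565)(0.2307) = 0.02206 N·m.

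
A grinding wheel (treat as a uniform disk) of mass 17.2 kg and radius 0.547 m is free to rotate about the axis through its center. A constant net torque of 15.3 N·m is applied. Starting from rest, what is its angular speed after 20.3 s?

I = ½MR² = (1/2)(17.2)(0.547)² = 2.573 kg·m².
α = τ/I = 15.3/2.573 = 5.946 rad/s².
ω = ω₀ + αt = 0 + (5.946)(20.3) = 120.7 rad/s.

ω ≈ 121 rad/s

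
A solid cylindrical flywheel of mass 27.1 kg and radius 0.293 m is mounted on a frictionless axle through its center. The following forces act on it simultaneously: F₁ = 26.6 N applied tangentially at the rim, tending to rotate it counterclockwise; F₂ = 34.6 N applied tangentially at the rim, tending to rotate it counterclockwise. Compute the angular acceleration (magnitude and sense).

α ≈ 15.4 rad/s², counterclockwise

I = ½MR² = (1/2)(27.1)(0.293)² = 1.163 kg·m².
Taking counterclockwise as positive: τ₁ = +(26.6)(0.293) = +7.794 N·m; τ₂ = +(34.6)(0.293) = +10.14 N·m.
Net torque τ = 17.93 N·m.
α = τ/I = 17.93/1.163 = 15.42 rad/s².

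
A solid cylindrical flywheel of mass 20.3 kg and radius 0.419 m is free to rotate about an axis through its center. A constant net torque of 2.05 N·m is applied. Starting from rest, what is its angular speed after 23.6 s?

I = ½MR² = (1/2)(20.3)(0.419)² = 1.782 kg·m².
α = τ/I = 2.05/1.782 = 1.150 rad/s².
ω = ω₀ + αt = 0 + (1.150)(23.6) = 27.15 rad/s.

ω ≈ 27.2 rad/s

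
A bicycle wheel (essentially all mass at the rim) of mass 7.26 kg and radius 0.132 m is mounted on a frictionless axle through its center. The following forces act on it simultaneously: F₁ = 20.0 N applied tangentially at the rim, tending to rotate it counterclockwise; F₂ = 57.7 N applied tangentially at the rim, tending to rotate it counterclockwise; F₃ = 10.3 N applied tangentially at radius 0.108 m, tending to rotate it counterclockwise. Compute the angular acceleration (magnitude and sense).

I = MR² = (7.26)(0.132)² = 0.1265 kg·m².
Taking counterclockwise as positive: τ₁ = +(20.0)(0.132) = +2.640 N·m; τ₂ = +(57.7)(0.132) = +7.616 N·m; τ₃ = +(10.3)(0.108) = +1.112 N·m.
Net torque τ = 11.37 N·m.
α = τ/I = 11.37/0.1265 = 89.87 rad/s².

α ≈ 89.9 rad/s², counterclockwise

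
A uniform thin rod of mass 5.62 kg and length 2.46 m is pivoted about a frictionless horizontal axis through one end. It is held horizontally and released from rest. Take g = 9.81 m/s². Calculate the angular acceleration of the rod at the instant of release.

α ≈ 5.98 rad/s²

About the pivot, I = (1/3)ML² = (1/3)(5.62)(2.46)² = 11.34 kg·m².
The weight acts at the center, a distance L/2 = 1.230 m from the pivot; τ = Mg(L/2) = 67.81 N·m.
α = τ/I = 67.81/11.34 = 5.982 rad/s².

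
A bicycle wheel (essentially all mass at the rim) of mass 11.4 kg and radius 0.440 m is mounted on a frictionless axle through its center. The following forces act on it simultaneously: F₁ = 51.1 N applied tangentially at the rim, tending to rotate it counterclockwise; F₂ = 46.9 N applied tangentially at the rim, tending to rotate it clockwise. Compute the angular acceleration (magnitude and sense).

α ≈ 0.837 rad/s², counterclockwise

I = MR² = (11.4)(0.440)² = 2.207 kg·m².
Taking counterclockwise as positive: τ₁ = +(51.1)(0.440) = +22.48 N·m; τ₂ = −(46.9)(0.440) = −20.64 N·m.
Net torque τ = 1.848 N·m.
α = τ/I = 1.848/2.207 = 0.8373 rad/s².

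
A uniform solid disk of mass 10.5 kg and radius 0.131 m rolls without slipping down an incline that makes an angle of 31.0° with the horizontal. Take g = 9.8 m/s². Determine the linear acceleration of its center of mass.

a ≈ 3.36 m/s²

Translation along the incline: Mg sinθ − f = Ma.
Rotation about the center: fR = Iα with I = ½MR². No-slip gives a = αR, so f = (I/R²)a = (1/2)M a.
Substituting: Mg sinθ = (1 + 0.5000)Ma, so a = g sinθ/(1 + 0.5000) = (9.8) sin 31.0° / 1.500 = 3.365 m/s².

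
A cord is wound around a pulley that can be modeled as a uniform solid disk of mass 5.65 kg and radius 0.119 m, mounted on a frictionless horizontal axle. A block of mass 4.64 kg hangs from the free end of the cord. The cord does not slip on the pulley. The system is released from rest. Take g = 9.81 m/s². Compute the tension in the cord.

I = ½MR² = (1/2)(5.65)(0.119)² = 0.04000 kg·m².
Block: mg − T = ma. Pulley: TR = Iα. No-slip: a = αR, so T = (I/R²)a = 2.825·a.
Then mg = (m + 2.825)a, so a = (4.64)(9.81)/(4.64 + 2.825) = 6.098 m/s².
T = 2.825·a = 17.23 N.

T ≈ 17.2 N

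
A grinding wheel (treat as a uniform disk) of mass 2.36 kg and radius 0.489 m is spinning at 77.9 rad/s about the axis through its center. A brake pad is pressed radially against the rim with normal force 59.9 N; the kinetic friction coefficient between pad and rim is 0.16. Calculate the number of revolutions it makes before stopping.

≈ 29.1 revolutions

I = ½MR² = (1/2)(2.36)(0.489)² = 0.2822 kg·m².
Friction force f = μN = (0.16)(59.9) = 9.584 N at the rim; torque magnitude τ = fR = 4.687 N·m, opposing ω.
|α| = τ/I = 4.687/0.2822 = 16.61 rad/s² (deceleration).
ω² = ω₀² − 2|α|θ with ω = 0 ⇒ θ = ω₀²/(2|α|) = 182.7 rad = 29.07 rev.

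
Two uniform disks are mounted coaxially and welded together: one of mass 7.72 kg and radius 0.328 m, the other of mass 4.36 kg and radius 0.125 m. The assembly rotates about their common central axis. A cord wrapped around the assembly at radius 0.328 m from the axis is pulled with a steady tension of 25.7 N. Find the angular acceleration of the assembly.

α ≈ 18.8 rad/s²

I = ½M₁R₁² + ½M₂R₂² = ½(7.72)(0.328)² + ½(4.36)(0.125)² = 0.4493 kg·m².
τ = F r = (25.7)(0.328) = 8.430 N·m.
α = τ/I = 8.430/0.4493 = 18.76 rad/s².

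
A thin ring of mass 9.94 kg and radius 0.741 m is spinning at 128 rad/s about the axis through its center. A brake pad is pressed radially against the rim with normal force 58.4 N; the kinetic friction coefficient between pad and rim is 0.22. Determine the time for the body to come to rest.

t ≈ 73.4 s

I = MR² = (9.94)(0.741)² = 5.458 kg·m².
Friction force f = μN = (0.22)(58.4) = 12.85 N at the rim; torque magnitude τ = fR = 9.520 N·m, opposing ω.
|α| = τ/I = 9.520/5.458 = 1.744 rad/s² (deceleration).
0 = ω₀ − |α|t ⇒ t = ω₀/|α| = 128/1.744 = 73.38 s.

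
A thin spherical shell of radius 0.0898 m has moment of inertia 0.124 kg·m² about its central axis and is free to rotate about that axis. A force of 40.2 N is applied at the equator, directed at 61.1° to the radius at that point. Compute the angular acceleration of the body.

α ≈ 25.5 rad/s²

Only the tangential component produces torque: τ = F R sinθ = (40.2)(0.0898) sin 61.1° = 3.160 N·m.
From τ = Iα: α = 3.160/0.1240 = 25.49 rad/s².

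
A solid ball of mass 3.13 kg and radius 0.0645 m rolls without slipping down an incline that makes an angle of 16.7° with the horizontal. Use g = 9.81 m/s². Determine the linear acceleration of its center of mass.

a ≈ 2.01 m/s²

Translation along the incline: Mg sinθ − f = Ma.
Rotation about the center: fR = Iα with I = (2/5)MR². No-slip gives a = αR, so f = (I/R²)a = (2/5)M a.
Substituting: Mg sinθ = (1 + 0.4000)Ma, so a = g sinθ/(1 + 0.4000) = (9.81) sin 16.7° / 1.400 = 2.014 m/s².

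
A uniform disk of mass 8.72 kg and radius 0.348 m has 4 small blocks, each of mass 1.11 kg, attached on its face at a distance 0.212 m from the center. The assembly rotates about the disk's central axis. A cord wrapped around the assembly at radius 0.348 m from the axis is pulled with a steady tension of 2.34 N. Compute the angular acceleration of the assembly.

α ≈ 1.12 rad/s²

I_disk = ½MR² = ½(8.72)(0.348)² = 0.5280 kg·m².
I_blocks = 4·m·r² = 4(1.11)(0.212)² = 0.1996 kg·m².
Total I = 0.7276 kg·m².
τ = F r = (2.34)(0.348) = 0.8143 N·m.
α = τ/I = 0.8143/0.7276 = 1.119 rad/s².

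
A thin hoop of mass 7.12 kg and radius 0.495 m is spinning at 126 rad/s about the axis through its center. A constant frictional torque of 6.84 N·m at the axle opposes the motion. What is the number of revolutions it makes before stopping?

≈ 322 revolutions

I = MR² = (7.12)(0.495)² = 1.745 kg·m².
The net torque has magnitude 6.84 N·m, opposing ω.
|α| = τ/I = 6.840/1.745 = 3.921 rad/s² (deceleration).
ω² = ω₀² − 2|α|θ with ω = 0 ⇒ θ = ω₀²/(2|α|) = 2025 rad = 322.2 rev.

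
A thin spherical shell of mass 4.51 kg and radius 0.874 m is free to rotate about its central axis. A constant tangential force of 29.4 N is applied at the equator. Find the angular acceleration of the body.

α ≈ 11.2 rad/s²

I = (2/3)MR² = (2/3)(4.51)(0.874)² = 2.297 kg·m².
τ = F R = (29.4)(0.874) = 25.70 N·m.
Newton's second law for rotation, τ = Iα, gives α = τ/I = 25.70/2.297 = 11.19 rad/s².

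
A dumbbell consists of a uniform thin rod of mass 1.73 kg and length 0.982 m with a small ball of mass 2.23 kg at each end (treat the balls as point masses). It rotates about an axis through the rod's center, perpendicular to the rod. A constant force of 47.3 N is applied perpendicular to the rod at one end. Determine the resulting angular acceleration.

I_rod = (1/12)ML² = (1/12)(1.73)(0.982)² = 0.1390 kg·m².
I_balls = 2·m·(L/2)² = 2(2.23)(0.4910)² = 1.075 kg·m².
Total I = 1.214 kg·m².
τ = F·(L/2) = (47.3)(0.491) = 23.22 N·m.
α = τ/I = 23.22/1.214 = 19.13 rad/s².

α ≈ 19.1 rad/s²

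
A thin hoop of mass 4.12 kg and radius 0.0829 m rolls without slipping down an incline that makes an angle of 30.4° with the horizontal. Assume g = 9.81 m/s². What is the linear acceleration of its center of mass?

a ≈ 2.48 m/s²

Translation along the incline: Mg sinθ − f = Ma.
Rotation about the center: fR = Iα with I = MR². No-slip gives a = αR, so f = (I/R²)a = M a.
Substituting: Mg sinθ = (1 + 1.000)Ma, so a = g sinθ/(1 + 1.000) = (9.81) sin 30.4° / 2.000 = 2.482 m/s².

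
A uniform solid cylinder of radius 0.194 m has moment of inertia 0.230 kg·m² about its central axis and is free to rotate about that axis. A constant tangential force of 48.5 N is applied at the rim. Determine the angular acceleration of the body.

τ = F R = (48.5)(0.194) = 9.409 N·m.
From τ = Iα: α = 9.409/0.2300 = 40.91 rad/s².

α ≈ 40.9 rad/s²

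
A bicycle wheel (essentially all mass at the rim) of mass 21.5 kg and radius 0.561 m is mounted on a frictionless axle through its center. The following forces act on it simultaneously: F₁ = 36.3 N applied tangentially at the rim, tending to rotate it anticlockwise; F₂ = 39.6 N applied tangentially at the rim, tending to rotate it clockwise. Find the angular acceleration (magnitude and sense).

α ≈ 0.274 rad/s², clockwise

I = MR² = (21.5)(0.561)² = 6.767 kg·m².
Taking anticlockwise as positive: τ₁ = +(36.3)(0.561) = +20.36 N·m; τ₂ = −(39.6)(0.561) = −22.22 N·m.
Net torque τ = -1.851 N·m.
α = τ/I = -1.851/6.767 = -0.2736 rad/s².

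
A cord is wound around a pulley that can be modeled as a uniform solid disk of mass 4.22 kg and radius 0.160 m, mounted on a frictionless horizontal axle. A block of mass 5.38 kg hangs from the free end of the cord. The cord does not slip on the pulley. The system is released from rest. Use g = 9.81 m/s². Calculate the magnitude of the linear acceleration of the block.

a ≈ 7.05 m/s²

I = ½MR² = (1/2)(4.22)(0.160)² = 0.05402 kg·m².
Block: mg − T = ma. Pulley: TR = Iα. No-slip: a = αR, so T = (I/R²)a = 2.110·a.
Then mg = (m + 2.110)a, so a = (5.38)(9.81)/(5.38 + 2.110) = 7.046 m/s².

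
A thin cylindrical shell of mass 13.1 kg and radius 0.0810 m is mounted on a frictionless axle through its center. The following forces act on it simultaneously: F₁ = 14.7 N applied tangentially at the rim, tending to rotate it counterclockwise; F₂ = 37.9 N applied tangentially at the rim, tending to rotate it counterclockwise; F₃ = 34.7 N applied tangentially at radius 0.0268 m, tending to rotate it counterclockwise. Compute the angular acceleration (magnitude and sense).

I = MR² = (13.1)(0.0810)² = 0.08595 kg·m².
Taking counterclockwise as positive: τ₁ = +(14.7)(0.0810) = +1.191 N·m; τ₂ = +(37.9)(0.0810) = +3.070 N·m; τ₃ = +(34.7)(0.0268) = +0.9300 N·m.
Net torque τ = 5.191 N·m.
α = τ/I = 5.191/0.08595 = 60.39 rad/s².

α ≈ 60.4 rad/s², counterclockwise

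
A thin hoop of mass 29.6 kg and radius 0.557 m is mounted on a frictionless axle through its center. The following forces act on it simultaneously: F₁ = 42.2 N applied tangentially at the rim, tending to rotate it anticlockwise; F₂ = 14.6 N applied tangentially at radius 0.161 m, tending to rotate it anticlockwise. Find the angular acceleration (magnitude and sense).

α ≈ 2.82 rad/s², anticlockwise

I = MR² = (29.6)(0.557)² = 9.183 kg·m².
Taking anticlockwise as positive: τ₁ = +(42.2)(0.557) = +23.51 N·m; τ₂ = +(14.6)(0.161) = +2.351 N·m.
Net torque τ = 25.86 N·m.
α = τ/I = 25.86/9.183 = 2.816 rad/s².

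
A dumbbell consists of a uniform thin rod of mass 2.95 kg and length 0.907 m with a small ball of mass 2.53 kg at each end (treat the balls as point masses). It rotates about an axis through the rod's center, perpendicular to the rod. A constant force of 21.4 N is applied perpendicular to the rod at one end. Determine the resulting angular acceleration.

I_rod = (1/12)ML² = (1/12)(2.95)(0.907)² = 0.2022 kg·m².
I_balls = 2·m·(L/2)² = 2(2.53)(0.4535)² = 1.041 kg·m².
Total I = 1.243 kg·m².
τ = F·(L/2) = (21.4)(0.454) = 9.705 N·m.
α = τ/I = 9.705/1.243 = 7.808 rad/s².

α ≈ 7.81 rad/s²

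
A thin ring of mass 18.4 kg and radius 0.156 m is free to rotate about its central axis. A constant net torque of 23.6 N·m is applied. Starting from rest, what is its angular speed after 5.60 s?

I = MR² = (18.4)(0.156)² = 0.4478 kg·m².
α = τ/I = 23.6/0.4478 = 52.70 rad/s².
ω = ω₀ + αt = 0 + (52.70)(5.60) = 295.1 rad/s.

ω ≈ 295 rad/s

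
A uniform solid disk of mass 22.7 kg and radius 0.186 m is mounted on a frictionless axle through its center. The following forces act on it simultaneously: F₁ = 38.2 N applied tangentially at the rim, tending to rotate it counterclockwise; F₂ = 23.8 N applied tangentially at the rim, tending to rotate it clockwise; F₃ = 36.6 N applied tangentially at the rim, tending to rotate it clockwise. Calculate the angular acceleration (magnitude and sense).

I = ½MR² = (1/2)(22.7)(0.186)² = 0.3927 kg·m².
Taking counterclockwise as positive: τ₁ = +(38.2)(0.186) = +7.105 N·m; τ₂ = −(23.8)(0.186) = −4.427 N·m; τ₃ = −(36.6)(0.186) = −6.808 N·m.
Net torque τ = -4.129 N·m.
α = τ/I = -4.129/0.3927 = -10.52 rad/s².

α ≈ 10.5 rad/s², clockwise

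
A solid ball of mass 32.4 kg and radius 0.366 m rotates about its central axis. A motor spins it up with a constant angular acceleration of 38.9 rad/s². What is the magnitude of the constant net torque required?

I = (2/5)MR² = (2/5)(32.4)(0.366)² = 1.736 kg·m².
τ = Iα = (1.736)(38.90) = 67.53 N·m.

τ ≈ 67.5 N·m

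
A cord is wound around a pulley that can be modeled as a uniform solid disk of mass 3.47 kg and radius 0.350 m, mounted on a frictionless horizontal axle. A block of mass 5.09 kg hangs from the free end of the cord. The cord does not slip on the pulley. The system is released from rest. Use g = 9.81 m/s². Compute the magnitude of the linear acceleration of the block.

a ≈ 7.32 m/s²

I = ½MR² = (1/2)(3.47)(0.350)² = 0.2125 kg·m².
Block: mg − T = ma. Pulley: TR = Iα. No-slip: a = αR, so T = (I/R²)a = 1.735·a.
Then mg = (m + 1.735)a, so a = (5.09)(9.81)/(5.09 + 1.735) = 7.316 m/s².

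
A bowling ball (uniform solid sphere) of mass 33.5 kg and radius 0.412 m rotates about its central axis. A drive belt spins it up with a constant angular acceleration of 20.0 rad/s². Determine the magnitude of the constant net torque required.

τ ≈ 45.5 N·m

I = (2/5)MR² = (2/5)(33.5)(0.412)² = 2.275 kg·m².
τ = Iα = (2.275)(20.00) = 45.49 N·m.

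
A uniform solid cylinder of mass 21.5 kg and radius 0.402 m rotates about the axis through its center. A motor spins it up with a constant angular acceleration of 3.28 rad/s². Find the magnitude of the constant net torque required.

τ ≈ 5.70 N·m

I = ½MR² = (1/2)(21.5)(0.402)² = 1.737 kg·m².
τ = Iα = (1.737)(3.280) = 5.698 N·m.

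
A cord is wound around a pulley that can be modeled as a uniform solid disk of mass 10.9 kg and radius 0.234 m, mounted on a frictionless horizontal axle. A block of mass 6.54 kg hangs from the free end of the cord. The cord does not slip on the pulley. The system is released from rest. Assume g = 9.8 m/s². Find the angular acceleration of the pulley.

α ≈ 22.8 rad/s²

I = ½MR² = (1/2)(10.9)(0.234)² = 0.2984 kg·m².
Block: mg − T = ma. Pulley: TR = Iα. No-slip: a = αR, so T = (I/R²)a = 5.450·a.
Then mg = (m + 5.450)a, so a = (6.54)(9.8)/(6.54 + 5.450) = 5.345 m/s².
α = a/R = 5.345/0.234 = 22.84 rad/s².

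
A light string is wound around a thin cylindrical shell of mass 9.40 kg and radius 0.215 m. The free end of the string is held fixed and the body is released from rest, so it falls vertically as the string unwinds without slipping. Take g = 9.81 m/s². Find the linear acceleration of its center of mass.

Translation: Mg − T = Ma. Rotation about the center: TR = Iα with I = MR².
With a = αR: T = (I/R²)a = M a, so Mg = (1 + 1.000)Ma.
a = g/(1 + 1.000) = 9.81/2.000 = 4.905 m/s².

a ≈ 4.91 m/s²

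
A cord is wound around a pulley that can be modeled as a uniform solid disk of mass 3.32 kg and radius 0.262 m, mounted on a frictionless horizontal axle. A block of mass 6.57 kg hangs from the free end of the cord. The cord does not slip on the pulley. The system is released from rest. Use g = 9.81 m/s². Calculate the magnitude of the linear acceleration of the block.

I = ½MR² = (1/2)(3.32)(0.262)² = 0.1139 kg·m².
Block: mg − T = ma. Pulley: TR = Iα. No-slip: a = αR, so T = (I/R²)a = 1.660·a.
Then mg = (m + 1.660)a, so a = (6.57)(9.81)/(6.57 + 1.660) = 7.831 m/s².

a ≈ 7.83 m/s²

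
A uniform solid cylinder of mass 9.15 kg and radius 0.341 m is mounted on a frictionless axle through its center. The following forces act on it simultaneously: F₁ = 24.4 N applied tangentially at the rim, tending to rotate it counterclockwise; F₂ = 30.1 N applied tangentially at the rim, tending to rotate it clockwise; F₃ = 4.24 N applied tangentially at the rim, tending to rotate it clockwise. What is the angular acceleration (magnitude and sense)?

I = ½MR² = (1/2)(9.15)(0.341)² = 0.5320 kg·m².
Taking counterclockwise as positive: τ₁ = +(24.4)(0.341) = +8.320 N·m; τ₂ = −(30.1)(0.341) = −10.26 N·m; τ₃ = −(4.24)(0.341) = −1.446 N·m.
Net torque τ = -3.390 N·m.
α = τ/I = -3.390/0.5320 = -6.371 rad/s².

α ≈ 6.37 rad/s², clockwise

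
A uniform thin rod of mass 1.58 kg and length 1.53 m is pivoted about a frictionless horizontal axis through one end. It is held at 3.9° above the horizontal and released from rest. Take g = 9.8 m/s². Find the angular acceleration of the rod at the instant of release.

α ≈ 9.59 rad/s²

About the pivot, I = (1/3)ML² = (1/3)(1.58)(1.53)² = 1.233 kg·m².
The weight acts at the center, a distance L/2 = 0.7650 m from the pivot; τ = Mg(L/2) cos 3.9° = 11.82 N·m.
α = τ/I = 11.82/1.233 = 9.586 rad/s².
(Equivalently α = (3g/(2L)) cos 3.9° = 9.586 rad/s².)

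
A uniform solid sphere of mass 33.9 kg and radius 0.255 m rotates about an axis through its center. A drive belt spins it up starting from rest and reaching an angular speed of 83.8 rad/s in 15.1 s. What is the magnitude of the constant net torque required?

I = (2/5)MR² = (2/5)(33.9)(0.255)² = 0.8817 kg·m².
α = Δω/Δt = (83.8 − 0)/15.1 = 5.550 rad/s².
τ = Iα = (0.8817)(5.550) = 4.893 N·m.

τ ≈ 4.89 N·m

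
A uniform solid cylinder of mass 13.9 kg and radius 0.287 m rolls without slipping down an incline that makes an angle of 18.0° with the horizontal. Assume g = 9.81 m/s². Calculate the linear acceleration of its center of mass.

a ≈ 2.02 m/s²

Translation along the incline: Mg sinθ − f = Ma.
Rotation about the center: fR = Iα with I = ½MR². No-slip gives a = αR, so f = (I/R²)a = (1/2)M a.
Substituting: Mg sinθ = (1 + 0.5000)Ma, so a = g sinθ/(1 + 0.5000) = (9.81) sin 18.0° / 1.500 = 2.021 m/s².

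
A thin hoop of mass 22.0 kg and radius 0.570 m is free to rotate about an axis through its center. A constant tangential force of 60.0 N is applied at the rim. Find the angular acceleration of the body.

α ≈ 4.78 rad/s²

I = MR² = (22.0)(0.570)² = 7.148 kg·m².
τ = F R = (60.0)(0.570) = 34.20 N·m.
Newton's second law for rotation, τ = Iα, gives α = τ/I = 34.20/7.148 = 4.785 rad/s².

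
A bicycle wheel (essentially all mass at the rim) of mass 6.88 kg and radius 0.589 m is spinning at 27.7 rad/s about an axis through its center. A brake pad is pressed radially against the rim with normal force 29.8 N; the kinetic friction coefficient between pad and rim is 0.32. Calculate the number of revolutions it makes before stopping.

I = MR² = (6.88)(0.589)² = 2.387 kg·m².
Friction force f = μN = (0.32)(29.8) = 9.536 N at the rim; torque magnitude τ = fR = 5.617 N·m, opposing ω.
|α| = τ/I = 5.617/2.387 = 2.353 rad/s² (deceleration).
ω² = ω₀² − 2|α|θ with ω = 0 ⇒ θ = ω₀²/(2|α|) = 163.0 rad = 25.95 rev.

≈ 25.9 revolutions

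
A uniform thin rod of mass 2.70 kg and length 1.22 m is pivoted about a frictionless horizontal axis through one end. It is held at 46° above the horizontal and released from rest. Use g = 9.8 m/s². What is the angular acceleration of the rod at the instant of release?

α ≈ 8.37 rad/s²

About the pivot, I = (1/3)ML² = (1/3)(2.70)(1.22)² = 1.340 kg·m².
The weight acts at the center, a distance L/2 = 0.6100 m from the pivot; τ = Mg(L/2) cos 46° = 11.21 N·m.
α = τ/I = 11.21/1.340 = 8.370 rad/s².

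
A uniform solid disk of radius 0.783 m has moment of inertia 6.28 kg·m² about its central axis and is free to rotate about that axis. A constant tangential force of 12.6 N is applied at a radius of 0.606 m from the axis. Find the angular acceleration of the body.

α ≈ 1.22 rad/s²

τ = F·r = (12.6)(0.606) = 7.636 N·m.
Newton's second law for rotation, τ = Iα, gives α = τ/I = 7.636/6.280 = 1.216 rad/s².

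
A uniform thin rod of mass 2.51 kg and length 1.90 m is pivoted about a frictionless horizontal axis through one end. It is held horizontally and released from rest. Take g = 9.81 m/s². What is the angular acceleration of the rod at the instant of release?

α ≈ 7.74 rad/s²

About the pivot, I = (1/3)ML² = (1/3)(2.51)(1.90)² = 3.020 kg·m².
The weight acts at the center, a distance L/2 = 0.9500 m from the pivot; τ = Mg(L/2) = 23.39 N·m.
α = τ/I = 23.39/3.020 = 7.745 rad/s².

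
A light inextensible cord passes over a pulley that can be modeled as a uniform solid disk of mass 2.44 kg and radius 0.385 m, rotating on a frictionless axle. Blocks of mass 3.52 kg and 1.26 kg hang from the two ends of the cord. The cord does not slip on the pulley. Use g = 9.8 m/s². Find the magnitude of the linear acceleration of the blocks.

a ≈ 3.69 m/s²

I = ½MR² = (1/2)(2.44)(0.385)² = 0.1808 kg·m².
Heavier block: m₁g − T₁ = m₁a. Lighter block: T₂ − m₂g = m₂a.
Pulley: (T₁ − T₂)R = Iα = I(a/R), so T₁ − T₂ = (I/R²)a = (1/2)M_p a = 1.220·a.
Adding the three: (m₁ − m₂)g = (m₁ + m₂ + 1.220)a, so a = (3.52 − 1.26)(9.8)/(3.52 + 1.26 + 1.220) = 3.691 m/s².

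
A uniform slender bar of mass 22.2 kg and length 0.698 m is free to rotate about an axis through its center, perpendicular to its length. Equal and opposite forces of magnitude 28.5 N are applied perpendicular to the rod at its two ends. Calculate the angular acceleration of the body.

I = (1/12)ML² = (1/12)(22.2)(0.698)² = 0.9013 kg·m².
The couple gives τ = F·(L/2) + F·(L/2) = F L = (28.5)(0.698) = 19.89 N·m.
Newton's second law for rotation, τ = Iα, gives α = τ/I = 19.89/0.9013 = 22.07 rad/s².

α ≈ 22.1 rad/s²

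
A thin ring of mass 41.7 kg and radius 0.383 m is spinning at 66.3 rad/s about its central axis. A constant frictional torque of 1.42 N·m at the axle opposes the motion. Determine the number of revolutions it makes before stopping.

I = MR² = (41.7)(0.383)² = 6.117 kg·m².
The net torque has magnitude 1.42 N·m, opposing ω.
|α| = τ/I = 1.420/6.117 = 0.2321 rad/s² (deceleration).
ω² = ω₀² − 2|α|θ with ω = 0 ⇒ θ = ω₀²/(2|α|) = 9468 rad = 1507 rev.

≈ 1510 revolutions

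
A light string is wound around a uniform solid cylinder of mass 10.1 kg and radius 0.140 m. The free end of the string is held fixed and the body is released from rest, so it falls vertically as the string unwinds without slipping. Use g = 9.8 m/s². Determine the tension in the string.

Translation: Mg − T = Ma. Rotation about the center: TR = Iα with I = ½MR².
With a = αR: T = (I/R²)a = (1/2)M a, so Mg = (1 + 0.5000)Ma.
a = g/(1 + 0.5000) = 9.8/1.500 = 6.533 m/s².
T = 0.5000·M·a = (0.5000)(10.1)(6.533) = 32.99 N.

T ≈ 33.0 N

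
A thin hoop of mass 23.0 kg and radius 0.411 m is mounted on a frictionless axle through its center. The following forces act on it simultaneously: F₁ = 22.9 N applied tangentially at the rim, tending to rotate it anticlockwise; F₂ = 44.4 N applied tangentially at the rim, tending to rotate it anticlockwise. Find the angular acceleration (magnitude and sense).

I = MR² = (23.0)(0.411)² = 3.885 kg·m².
Taking anticlockwise as positive: τ₁ = +(22.9)(0.411) = +9.412 N·m; τ₂ = +(44.4)(0.411) = +18.25 N·m.
Net torque τ = 27.66 N·m.
α = τ/I = 27.66/3.885 = 7.119 rad/s².

α ≈ 7.12 rad/s², anticlockwise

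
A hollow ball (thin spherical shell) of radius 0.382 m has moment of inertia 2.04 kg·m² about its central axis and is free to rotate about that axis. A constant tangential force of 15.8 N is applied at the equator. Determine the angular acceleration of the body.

τ = F R = (15.8)(0.382) = 6.036 N·m.
Newton's second law for rotation, τ = Iα, gives α = τ/I = 6.036/2.040 = 2.959 rad/s².

α ≈ 2.96 rad/s²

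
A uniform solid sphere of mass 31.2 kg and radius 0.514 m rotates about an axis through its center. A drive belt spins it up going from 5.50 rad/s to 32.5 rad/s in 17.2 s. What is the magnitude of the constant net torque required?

I = (2/5)MR² = (2/5)(31.2)(0.514)² = 3.297 kg·m².
α = Δω/Δt = (32.5 − 5.50)/17.2 = 1.570 rad/s².
τ = Iα = (3.297)(1.570) = 5.176 N·m.

τ ≈ 5.18 N·m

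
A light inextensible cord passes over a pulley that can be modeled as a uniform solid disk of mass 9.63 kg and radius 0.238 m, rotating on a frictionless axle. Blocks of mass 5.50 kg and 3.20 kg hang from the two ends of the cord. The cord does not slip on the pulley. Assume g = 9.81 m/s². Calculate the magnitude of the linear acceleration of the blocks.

I = ½MR² = (1/2)(9.63)(0.238)² = 0.2727 kg·m².
Heavier block: m₁g − T₁ = m₁a. Lighter block: T₂ − m₂g = m₂a.
Pulley: (T₁ − T₂)R = Iα = I(a/R), so T₁ − T₂ = (I/R²)a = (1/2)M_p a = 4.815·a.
Adding the three: (m₁ − m₂)g = (m₁ + m₂ + 4.815)a, so a = (5.50 − 3.20)(9.81)/(5.50 + 3.20 + 4.815) = 1.669 m/s².

a ≈ 1.67 m/s²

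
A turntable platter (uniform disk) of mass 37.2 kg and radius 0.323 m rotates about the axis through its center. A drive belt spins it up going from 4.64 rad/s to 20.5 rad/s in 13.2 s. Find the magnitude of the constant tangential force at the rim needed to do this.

F ≈ 7.22 N

I = ½MR² = (1/2)(37.2)(0.323)² = 1.941 kg·m².
α = Δω/Δt = (20.5 − 4.64)/13.2 = 1.202 rad/s².
The required torque is τ = Iα = (1.941)(1.202) = 2.332 N·m.
A tangential force at the rim gives τ = FR, so F = τ/R = 2.332/0.323 = 7.218 N.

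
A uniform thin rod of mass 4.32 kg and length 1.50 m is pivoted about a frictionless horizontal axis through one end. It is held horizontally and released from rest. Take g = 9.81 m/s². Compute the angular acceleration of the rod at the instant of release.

α ≈ 9.81 rad/s²

About the pivot, I = (1/3)ML² = (1/3)(4.32)(1.50)² = 3.240 kg·m².
The weight acts at the center, a distance L/2 = 0.7500 m from the pivot; τ = Mg(L/2) = 31.78 N·m.
α = τ/I = 31.78/3.240 = 9.810 rad/s².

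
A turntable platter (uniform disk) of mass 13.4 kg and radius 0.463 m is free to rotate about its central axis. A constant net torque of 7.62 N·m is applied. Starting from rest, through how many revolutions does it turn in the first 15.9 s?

I = ½MR² = (1/2)(13.4)(0.463)² = 1.436 kg·m².
α = τ/I = 7.62/1.436 = 5.305 rad/s².
θ = ½αt² = ½(5.305)(15.9)² = 670.6 rad.
Revolutions = θ/(2π) = 106.7.

≈ 107 revolutions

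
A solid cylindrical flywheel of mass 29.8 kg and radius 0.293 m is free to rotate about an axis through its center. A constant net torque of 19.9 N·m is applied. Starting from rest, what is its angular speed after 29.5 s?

I = ½MR² = (1/2)(29.8)(0.293)² = 1.279 kg·m².
α = τ/I = 19.9/1.279 = 15.56 rad/s².
ω = ω₀ + αt = 0 + (15.56)(29.5) = 458.9 rad/s.

ω ≈ 459 rad/s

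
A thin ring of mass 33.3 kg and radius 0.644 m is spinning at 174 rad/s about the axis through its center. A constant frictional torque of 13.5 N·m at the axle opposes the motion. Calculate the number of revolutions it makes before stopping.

I = MR² = (33.3)(0.644)² = 13.81 kg·m².
The net torque has magnitude 13.5 N·m, opposing ω.
|α| = τ/I = 13.50/13.81 = 0.9775 rad/s² (deceleration).
ω² = ω₀² − 2|α|θ with ω = 0 ⇒ θ = ω₀²/(2|α|) = 15490 rad = 2465 rev.

≈ 2460 revolutions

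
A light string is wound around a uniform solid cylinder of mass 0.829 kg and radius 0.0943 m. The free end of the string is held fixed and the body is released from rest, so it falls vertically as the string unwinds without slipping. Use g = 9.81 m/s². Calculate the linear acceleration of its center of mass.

Translation: Mg − T = Ma. Rotation about the center: TR = Iα with I = ½MR².
With a = αR: T = (I/R²)a = (1/2)M a, so Mg = (1 + 0.5000)Ma.
a = g/(1 + 0.5000) = 9.81/1.500 = 6.540 m/s².

a ≈ 6.54 m/s²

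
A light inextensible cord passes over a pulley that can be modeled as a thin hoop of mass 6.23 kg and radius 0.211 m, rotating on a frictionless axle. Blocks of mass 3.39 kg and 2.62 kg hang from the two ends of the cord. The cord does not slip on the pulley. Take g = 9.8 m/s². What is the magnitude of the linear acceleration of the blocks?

a ≈ 0.617 m/s²

I = MR² = (6.23)(0.211)² = 0.2774 kg·m².
Heavier block: m₁g − T₁ = m₁a. Lighter block: T₂ − m₂g = m₂a.
Pulley: (T₁ − T₂)R = Iα = I(a/R), so T₁ − T₂ = (I/R²)a = 1·M_p a = 6.230·a.
Adding the three: (m₁ − m₂)g = (m₁ + m₂ + 6.230)a, so a = (3.39 − 2.62)(9.8)/(3.39 + 2.62 + 6.230) = 0.6165 m/s².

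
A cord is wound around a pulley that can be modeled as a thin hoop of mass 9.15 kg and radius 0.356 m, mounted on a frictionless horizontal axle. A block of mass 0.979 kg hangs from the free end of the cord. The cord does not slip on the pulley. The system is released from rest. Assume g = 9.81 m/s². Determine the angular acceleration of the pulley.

α ≈ 2.66 rad/s²

I = MR² = (9.15)(0.356)² = 1.160 kg·m².
Block: mg − T = ma. Pulley: TR = Iα. No-slip: a = αR, so T = (I/R²)a = 9.150·a.
Then mg = (m + 9.150)a, so a = (0.979)(9.81)/(0.979 + 9.150) = 0.9482 m/s².
α = a/R = 0.9482/0.356 = 2.663 rad/s².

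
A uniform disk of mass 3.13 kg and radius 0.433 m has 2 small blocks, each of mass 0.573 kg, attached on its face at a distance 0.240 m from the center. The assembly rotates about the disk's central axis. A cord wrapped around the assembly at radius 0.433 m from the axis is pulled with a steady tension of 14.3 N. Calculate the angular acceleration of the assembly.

α ≈ 17.2 rad/s²

I_disk = ½MR² = ½(3.13)(0.433)² = 0.2934 kg·m².
I_blocks = 2·m·r² = 2(0.573)(0.240)² = 0.06601 kg·m².
Total I = 0.3594 kg·m².
τ = F r = (14.3)(0.433) = 6.192 N·m.
α = τ/I = 6.192/0.3594 = 17.23 rad/s².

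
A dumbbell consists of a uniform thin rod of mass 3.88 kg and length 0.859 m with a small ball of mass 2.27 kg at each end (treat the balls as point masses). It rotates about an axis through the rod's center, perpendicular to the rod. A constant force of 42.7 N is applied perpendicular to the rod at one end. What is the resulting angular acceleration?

I_rod = (1/12)ML² = (1/12)(3.88)(0.859)² = 0.2386 kg·m².
I_balls = 2·m·(L/2)² = 2(2.27)(0.4295)² = 0.8375 kg·m².
Total I = 1.076 kg·m².
τ = F·(L/2) = (42.7)(0.429) = 18.34 N·m.
α = τ/I = 18.34/1.076 = 17.04 rad/s².

α ≈ 17.0 rad/s²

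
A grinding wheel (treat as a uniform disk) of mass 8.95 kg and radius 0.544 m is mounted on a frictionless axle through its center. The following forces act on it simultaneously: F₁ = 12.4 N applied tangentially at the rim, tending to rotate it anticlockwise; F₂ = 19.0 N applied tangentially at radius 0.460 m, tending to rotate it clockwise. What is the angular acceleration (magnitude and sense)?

α ≈ 1.51 rad/s², clockwise

I = ½MR² = (1/2)(8.95)(0.544)² = 1.324 kg·m².
Taking anticlockwise as positive: τ₁ = +(12.4)(0.544) = +6.746 N·m; τ₂ = −(19.0)(0.460) = −8.740 N·m.
Net torque τ = -1.994 N·m.
α = τ/I = -1.994/1.324 = -1.506 rad/s².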